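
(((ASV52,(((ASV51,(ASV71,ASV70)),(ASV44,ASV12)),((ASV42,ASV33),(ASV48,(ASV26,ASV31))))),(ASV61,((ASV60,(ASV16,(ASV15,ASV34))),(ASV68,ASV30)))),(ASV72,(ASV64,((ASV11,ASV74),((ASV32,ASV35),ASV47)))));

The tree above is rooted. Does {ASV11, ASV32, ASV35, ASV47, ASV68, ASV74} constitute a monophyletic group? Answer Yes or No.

The MRCA of the listed taxa is the root, so the smallest clade containing them is the whole tree.
That clade also contains ASV12, ASV15, ASV16, ASV26, ASV30, ASV31, ASV33, ASV34, ASV42, ASV44, ASV48, ASV51, ASV52, ASV60, ASV61, ASV64, ASV70, ASV71, ASV72, which are not in the proposed group, so the group is not monophyletic.

No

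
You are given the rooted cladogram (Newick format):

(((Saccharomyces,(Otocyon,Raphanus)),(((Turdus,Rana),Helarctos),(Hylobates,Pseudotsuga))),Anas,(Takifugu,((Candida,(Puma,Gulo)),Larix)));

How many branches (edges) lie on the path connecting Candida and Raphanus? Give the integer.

8

The MRCA of Candida and Raphanus is the root of the tree.
From Candida up to that node: 4 branches. From Raphanus up to the same node: 4 branches. Total: 4 + 4 = 8.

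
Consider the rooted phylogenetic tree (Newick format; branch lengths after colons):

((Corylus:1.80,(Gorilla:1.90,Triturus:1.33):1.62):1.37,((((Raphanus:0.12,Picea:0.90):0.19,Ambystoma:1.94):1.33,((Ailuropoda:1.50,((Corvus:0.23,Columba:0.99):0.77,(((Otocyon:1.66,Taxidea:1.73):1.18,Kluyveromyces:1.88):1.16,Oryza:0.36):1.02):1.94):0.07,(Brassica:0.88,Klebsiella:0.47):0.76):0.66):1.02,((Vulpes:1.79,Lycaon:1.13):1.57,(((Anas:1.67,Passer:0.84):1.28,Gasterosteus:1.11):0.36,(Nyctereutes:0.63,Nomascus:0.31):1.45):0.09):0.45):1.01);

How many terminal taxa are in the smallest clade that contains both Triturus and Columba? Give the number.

22

The MRCA of Triturus and Columba is the root, so the clade is the entire tree.
That clade contains 22 terminal taxa: Ailuropoda, Ambystoma, Anas, Brassica, Columba, Corvus, Corylus, Gasterosteus, Gorilla, Klebsiella, Kluyveromyces, Lycaon, Nomascus, Nyctereutes, Oryza, Otocyon, Passer, Picea, Raphanus, Taxidea, Triturus, Vulpes.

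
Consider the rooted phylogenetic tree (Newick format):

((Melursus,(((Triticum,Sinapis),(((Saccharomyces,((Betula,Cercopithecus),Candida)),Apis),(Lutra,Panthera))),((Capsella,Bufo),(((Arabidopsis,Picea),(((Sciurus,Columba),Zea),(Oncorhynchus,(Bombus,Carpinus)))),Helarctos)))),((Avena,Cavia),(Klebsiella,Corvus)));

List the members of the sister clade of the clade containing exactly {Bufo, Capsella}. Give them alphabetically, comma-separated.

Arabidopsis, Bombus, Carpinus, Columba, Helarctos, Oncorhynchus, Picea, Sciurus, Zea

The clade containing exactly {Bufo, Capsella} attaches to the tree at the node subtending ((Capsella,Bufo),(((Arabidopsis,Picea),(((Sciurus,Columba),Zea),(Oncorhynchus,(Bombus,Carpinus)))),Helarctos)).
The other lineage descending from that same node — the sister group — is (((Arabidopsis,Picea),(((Sciurus,Columba),Zea),(Oncorhynchus,(Bombus,Carpinus)))),Helarctos); its 9 tips in alphabetical order are the answer.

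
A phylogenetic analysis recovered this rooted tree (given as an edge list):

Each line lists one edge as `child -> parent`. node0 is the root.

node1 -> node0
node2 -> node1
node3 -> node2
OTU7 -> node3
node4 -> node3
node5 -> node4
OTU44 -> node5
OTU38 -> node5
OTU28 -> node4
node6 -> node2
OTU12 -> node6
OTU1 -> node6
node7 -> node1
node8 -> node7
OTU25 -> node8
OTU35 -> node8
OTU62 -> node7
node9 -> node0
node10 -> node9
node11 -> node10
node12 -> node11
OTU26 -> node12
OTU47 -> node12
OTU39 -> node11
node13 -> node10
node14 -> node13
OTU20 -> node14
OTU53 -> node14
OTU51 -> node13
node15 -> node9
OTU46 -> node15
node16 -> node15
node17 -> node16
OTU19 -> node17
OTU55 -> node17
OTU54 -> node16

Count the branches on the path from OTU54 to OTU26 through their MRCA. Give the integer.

7

The MRCA of OTU54 and OTU26 is the node subtending ((((OTU26,OTU47),OTU39),((OTU20,OTU53),OTU51)),(OTU46,((OTU19,OTU55),OTU54))).
From OTU54 up to that node: 3 branches. From OTU26 up to the same node: 4 branches. Total: 3 + 4 = 7.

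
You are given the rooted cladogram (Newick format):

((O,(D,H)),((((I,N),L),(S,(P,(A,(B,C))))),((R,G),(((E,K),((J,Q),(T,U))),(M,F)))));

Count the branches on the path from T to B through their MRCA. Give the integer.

12

The MRCA of T and B is the node subtending ((((I,N),L),(S,(P,(A,(B,C))))),((R,G),(((E,K),((J,Q),(T,U))),(M,F)))).
From T up to that node: 6 branches. From B up to the same node: 6 branches. Total: 6 + 6 = 12.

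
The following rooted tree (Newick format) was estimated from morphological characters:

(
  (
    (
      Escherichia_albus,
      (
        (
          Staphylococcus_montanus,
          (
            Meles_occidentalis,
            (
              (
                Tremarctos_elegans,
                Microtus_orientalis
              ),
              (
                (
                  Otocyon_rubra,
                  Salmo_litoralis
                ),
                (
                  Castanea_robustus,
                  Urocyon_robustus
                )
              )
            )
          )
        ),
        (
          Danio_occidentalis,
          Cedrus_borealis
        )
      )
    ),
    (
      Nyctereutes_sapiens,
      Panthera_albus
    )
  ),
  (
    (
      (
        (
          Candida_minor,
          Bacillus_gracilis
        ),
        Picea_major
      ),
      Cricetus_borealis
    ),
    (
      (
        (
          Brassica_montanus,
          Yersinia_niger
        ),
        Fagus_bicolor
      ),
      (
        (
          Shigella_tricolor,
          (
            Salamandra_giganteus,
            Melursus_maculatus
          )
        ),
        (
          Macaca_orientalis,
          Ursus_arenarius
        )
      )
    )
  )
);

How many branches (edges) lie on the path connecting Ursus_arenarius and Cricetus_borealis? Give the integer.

The MRCA of Ursus_arenarius and Cricetus_borealis is the node subtending ((((Candida_minor,Bacillus_gracilis),Picea_major),Cricetus_borealis),(((Brassica_montanus,Yersinia_niger),Fagus_bicolor),((Shigella_tricolor,(Salamandra_giganteus,Melursus_maculatus)),(Macaca_orientalis,Ursus_arenarius)))).
From Ursus_arenarius up to that node: 4 branches. From Cricetus_borealis up to the same node: 2 branches. Total: 4 + 2 = 6.

6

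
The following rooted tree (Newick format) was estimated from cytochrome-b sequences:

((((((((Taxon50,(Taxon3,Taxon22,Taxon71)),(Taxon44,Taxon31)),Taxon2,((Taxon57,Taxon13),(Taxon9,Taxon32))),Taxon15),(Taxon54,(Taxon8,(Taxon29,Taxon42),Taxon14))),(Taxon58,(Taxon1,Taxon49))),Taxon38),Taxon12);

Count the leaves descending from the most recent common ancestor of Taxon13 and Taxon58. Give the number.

20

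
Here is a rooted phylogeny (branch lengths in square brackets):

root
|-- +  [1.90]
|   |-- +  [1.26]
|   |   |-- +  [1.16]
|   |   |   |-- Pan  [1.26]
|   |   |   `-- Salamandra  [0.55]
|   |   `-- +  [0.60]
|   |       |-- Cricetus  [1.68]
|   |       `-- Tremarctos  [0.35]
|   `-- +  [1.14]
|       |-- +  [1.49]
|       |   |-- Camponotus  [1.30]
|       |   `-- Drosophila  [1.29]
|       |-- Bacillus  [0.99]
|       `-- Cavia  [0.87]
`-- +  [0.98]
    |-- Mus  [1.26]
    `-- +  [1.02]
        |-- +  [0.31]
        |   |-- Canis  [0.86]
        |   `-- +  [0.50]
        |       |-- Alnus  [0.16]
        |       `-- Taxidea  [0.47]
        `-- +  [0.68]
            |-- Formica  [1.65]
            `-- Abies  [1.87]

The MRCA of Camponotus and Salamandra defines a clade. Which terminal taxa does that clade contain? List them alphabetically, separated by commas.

Tracing Camponotus: it sits inside (Camponotus,Drosophila).
Tracing Salamandra: it sits inside (Pan,Salamandra).
The smallest clade enclosing both is (((Pan,Salamandra),(Cricetus,Tremarctos)),((Camponotus,Drosophila),Bacillus,Cavia)); the answer is its 8 terminal taxa in alphabetical order.

Bacillus, Camponotus, Cavia, Cricetus, Drosophila, Pan, Salamandra, Tremarctos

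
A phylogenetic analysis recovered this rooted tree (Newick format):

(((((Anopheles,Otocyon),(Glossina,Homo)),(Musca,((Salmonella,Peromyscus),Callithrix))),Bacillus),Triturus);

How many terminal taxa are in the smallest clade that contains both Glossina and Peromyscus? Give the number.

8

The MRCA of Glossina and Peromyscus is the node subtending (((Anopheles,Otocyon),(Glossina,Homo)),(Musca,((Salmonella,Peromyscus),Callithrix))).
That clade contains 8 terminal taxa: Anopheles, Callithrix, Glossina, Homo, Musca, Otocyon, Peromyscus, Salmonella.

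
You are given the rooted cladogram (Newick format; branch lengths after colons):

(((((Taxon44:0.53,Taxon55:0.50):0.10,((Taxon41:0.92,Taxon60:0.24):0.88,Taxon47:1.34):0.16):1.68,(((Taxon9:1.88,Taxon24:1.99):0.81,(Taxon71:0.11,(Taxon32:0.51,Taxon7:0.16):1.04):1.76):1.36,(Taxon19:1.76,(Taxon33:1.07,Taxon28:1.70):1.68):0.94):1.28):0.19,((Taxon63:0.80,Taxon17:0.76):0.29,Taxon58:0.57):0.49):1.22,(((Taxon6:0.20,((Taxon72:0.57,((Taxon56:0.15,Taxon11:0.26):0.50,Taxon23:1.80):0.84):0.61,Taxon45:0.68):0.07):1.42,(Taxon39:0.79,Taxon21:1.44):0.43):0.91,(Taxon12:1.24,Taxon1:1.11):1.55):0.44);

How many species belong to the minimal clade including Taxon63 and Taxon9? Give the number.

The MRCA of Taxon63 and Taxon9 is the node subtending ((((Taxon44,Taxon55),((Taxon41,Taxon60),Taxon47)),(((Taxon9,Taxon24),(Taxon71,(Taxon32,Taxon7))),(Taxon19,(Taxon33,Taxon28)))),((Taxon63,Taxon17),Taxon58)).
That clade contains 16 terminal taxa: Taxon17, Taxon19, Taxon24, Taxon28, Taxon32, Taxon33, Taxon41, Taxon44, Taxon47, Taxon55, Taxon58, Taxon60, Taxon63, Taxon7, Taxon71, Taxon9.

16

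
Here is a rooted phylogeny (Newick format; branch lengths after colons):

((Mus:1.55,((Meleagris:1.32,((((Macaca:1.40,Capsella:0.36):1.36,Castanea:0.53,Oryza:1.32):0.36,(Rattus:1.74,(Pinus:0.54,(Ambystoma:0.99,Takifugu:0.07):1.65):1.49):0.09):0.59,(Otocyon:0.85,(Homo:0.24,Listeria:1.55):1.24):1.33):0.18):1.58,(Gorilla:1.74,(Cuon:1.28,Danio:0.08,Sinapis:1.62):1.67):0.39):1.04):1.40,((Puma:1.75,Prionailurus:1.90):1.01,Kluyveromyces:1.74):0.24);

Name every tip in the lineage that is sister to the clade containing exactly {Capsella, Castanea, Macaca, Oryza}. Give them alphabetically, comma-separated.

The clade containing exactly {Capsella, Castanea, Macaca, Oryza} attaches to the tree at the node subtending (((Macaca,Capsella),Castanea,Oryza),(Rattus,(Pinus,(Ambystoma,Takifugu)))).
The other lineage descending from that same node — the sister group — is (Rattus,(Pinus,(Ambystoma,Takifugu))); its 4 tips in alphabetical order are the answer.

Ambystoma, Pinus, Rattus, Takifugu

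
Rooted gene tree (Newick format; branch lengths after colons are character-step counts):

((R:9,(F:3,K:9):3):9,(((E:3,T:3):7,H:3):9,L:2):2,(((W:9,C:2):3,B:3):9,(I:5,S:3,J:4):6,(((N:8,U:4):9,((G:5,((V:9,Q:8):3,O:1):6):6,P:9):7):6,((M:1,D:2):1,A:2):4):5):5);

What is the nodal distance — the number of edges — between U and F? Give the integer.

8

The MRCA of U and F is the root of the tree.
From U up to that node: 5 branches. From F up to the same node: 3 branches. Total: 5 + 3 = 8.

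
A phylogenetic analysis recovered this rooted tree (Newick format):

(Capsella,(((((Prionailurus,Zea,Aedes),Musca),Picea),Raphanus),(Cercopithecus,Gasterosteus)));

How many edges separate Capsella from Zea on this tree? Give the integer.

7

The MRCA of Capsella and Zea is the root of the tree.
From Capsella up to that node: 1 branch. From Zea up to the same node: 6 branches. Total: 1 + 6 = 7.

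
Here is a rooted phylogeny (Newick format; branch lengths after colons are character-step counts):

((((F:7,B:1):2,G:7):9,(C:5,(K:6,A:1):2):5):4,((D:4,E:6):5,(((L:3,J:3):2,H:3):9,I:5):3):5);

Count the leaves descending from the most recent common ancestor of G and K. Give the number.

6

The MRCA of G and K is the node subtending (((F,B),G),(C,(K,A))).
That clade contains 6 terminal taxa: A, B, C, F, G, K.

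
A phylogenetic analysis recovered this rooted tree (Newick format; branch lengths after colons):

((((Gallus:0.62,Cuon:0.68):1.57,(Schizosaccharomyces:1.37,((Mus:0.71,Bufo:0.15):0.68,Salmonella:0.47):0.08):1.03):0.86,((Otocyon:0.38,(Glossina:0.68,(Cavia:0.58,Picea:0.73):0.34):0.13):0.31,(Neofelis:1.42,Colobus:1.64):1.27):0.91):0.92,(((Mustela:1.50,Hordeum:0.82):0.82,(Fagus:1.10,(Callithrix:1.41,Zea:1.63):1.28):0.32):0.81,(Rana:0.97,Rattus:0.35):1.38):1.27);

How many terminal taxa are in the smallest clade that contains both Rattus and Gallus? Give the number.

19

The MRCA of Rattus and Gallus is the root, so the clade is the entire tree.
That clade contains 19 terminal taxa: Bufo, Callithrix, Cavia, Colobus, Cuon, Fagus, Gallus, Glossina, Hordeum, Mus, Mustela, Neofelis, Otocyon, Picea, Rana, Rattus, Salmonella, Schizosaccharomyces, Zea.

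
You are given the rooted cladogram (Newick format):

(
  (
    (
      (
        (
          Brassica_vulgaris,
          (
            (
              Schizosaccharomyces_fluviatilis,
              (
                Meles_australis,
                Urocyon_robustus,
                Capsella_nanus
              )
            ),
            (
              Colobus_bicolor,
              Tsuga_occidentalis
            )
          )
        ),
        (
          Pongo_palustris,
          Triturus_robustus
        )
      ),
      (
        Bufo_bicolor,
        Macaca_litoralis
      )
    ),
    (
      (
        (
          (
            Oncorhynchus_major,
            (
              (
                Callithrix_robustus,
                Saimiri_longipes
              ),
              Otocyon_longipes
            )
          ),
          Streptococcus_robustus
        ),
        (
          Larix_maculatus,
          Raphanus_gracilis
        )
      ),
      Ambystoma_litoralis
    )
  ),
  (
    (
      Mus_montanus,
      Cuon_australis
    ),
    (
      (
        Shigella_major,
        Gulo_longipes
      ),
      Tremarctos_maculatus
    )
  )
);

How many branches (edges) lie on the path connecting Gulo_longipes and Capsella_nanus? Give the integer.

The MRCA of Gulo_longipes and Capsella_nanus is the root of the tree.
From Gulo_longipes up to that node: 4 branches. From Capsella_nanus up to the same node: 8 branches. Total: 4 + 8 = 12.

12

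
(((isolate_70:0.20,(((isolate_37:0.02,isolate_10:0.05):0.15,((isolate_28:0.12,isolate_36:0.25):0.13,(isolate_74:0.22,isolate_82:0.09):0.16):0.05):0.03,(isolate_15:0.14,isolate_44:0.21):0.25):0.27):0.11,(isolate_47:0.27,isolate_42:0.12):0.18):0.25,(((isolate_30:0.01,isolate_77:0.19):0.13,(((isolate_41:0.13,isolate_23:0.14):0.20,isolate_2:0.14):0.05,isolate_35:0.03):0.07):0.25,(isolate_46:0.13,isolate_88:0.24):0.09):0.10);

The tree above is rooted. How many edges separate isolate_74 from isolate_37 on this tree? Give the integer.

5

The MRCA of isolate_74 and isolate_37 is the node subtending ((isolate_37,isolate_10),((isolate_28,isolate_36),(isolate_74,isolate_82))).
From isolate_74 up to that node: 3 branches. From isolate_37 up to the same node: 2 branches. Total: 3 + 2 = 5.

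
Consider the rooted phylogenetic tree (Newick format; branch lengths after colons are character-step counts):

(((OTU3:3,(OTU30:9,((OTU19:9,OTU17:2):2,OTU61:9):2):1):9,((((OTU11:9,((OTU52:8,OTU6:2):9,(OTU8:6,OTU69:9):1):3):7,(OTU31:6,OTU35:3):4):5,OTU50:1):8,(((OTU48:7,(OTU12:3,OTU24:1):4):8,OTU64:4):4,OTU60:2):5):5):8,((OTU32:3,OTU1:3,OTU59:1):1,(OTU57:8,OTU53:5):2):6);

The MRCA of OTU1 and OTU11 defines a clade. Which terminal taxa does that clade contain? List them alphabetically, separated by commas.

Tracing OTU1: it sits inside (OTU32,OTU1,OTU59).
Tracing OTU11: it sits inside (OTU11,((OTU52,OTU6),(OTU8,OTU69))).
The smallest clade enclosing both is the whole tree (their MRCA is the root), so the answer is all 23 tips in alphabetical order.

OTU1, OTU11, OTU12, OTU17, OTU19, OTU24, OTU3, OTU30, OTU31, OTU32, OTU35, OTU48, OTU50, OTU52, OTU53, OTU57, OTU59, OTU6, OTU60, OTU61, OTU64, OTU69, OTU8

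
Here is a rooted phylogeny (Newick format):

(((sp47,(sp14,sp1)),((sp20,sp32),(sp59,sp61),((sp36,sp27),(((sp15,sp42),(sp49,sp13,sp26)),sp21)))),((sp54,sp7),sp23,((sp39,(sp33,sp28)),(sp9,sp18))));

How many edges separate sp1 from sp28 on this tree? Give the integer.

9

The MRCA of sp1 and sp28 is the root of the tree.
From sp1 up to that node: 4 branches. From sp28 up to the same node: 5 branches. Total: 4 + 5 = 9.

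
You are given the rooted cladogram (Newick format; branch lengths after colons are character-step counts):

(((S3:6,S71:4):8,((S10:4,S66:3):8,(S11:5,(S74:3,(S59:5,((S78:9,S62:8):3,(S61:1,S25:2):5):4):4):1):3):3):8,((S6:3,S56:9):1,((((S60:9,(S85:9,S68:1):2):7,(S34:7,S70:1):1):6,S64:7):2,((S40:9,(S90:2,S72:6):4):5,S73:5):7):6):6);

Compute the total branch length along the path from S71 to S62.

The path runs S71 → … → MRCA → … → S62; the MRCA is the node subtending ((S3,S71),((S10,S66),(S11,(S74,(S59,((S78,S62),(S61,S25))))))).
Branch lengths along that path: 4 + 8 + 3 + 3 + 1 + 4 + 4 + 3 + 8 = 38.

38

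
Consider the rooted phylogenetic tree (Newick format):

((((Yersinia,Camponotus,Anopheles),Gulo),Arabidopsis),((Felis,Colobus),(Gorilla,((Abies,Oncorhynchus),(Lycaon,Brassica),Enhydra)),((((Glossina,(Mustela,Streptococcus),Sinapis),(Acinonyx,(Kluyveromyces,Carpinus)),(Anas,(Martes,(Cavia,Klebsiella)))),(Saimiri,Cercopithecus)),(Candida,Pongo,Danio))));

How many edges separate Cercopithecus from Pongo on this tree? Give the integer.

The MRCA of Cercopithecus and Pongo is the node subtending ((((Glossina,(Mustela,Streptococcus),Sinapis),(Acinonyx,(Kluyveromyces,Carpinus)),(Anas,(Martes,(Cavia,Klebsiella)))),(Saimiri,Cercopithecus)),(Candida,Pongo,Danio)).
From Cercopithecus up to that node: 3 branches. From Pongo up to the same node: 2 branches. Total: 3 + 2 = 5.

5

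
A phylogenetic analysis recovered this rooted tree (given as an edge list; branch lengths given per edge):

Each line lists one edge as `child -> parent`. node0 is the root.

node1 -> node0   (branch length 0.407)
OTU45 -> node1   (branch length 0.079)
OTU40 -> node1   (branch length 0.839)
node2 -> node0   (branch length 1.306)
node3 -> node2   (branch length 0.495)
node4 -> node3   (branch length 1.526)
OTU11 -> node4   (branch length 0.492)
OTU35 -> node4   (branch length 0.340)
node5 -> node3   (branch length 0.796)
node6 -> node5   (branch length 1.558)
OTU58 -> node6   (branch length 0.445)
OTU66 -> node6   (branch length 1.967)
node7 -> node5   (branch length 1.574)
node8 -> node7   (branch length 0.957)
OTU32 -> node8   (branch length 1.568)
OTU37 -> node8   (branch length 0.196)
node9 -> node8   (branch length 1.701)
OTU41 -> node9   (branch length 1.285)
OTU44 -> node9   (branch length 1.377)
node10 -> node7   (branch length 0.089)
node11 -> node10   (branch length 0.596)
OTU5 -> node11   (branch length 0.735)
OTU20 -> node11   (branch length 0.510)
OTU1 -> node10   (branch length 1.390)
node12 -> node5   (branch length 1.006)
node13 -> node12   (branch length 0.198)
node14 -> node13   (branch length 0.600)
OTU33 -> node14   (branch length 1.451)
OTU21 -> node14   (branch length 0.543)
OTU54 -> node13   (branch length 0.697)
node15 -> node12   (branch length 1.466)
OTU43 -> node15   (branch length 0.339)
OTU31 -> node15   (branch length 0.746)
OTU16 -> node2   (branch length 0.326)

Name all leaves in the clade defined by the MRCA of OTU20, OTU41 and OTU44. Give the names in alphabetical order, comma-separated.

OTU1, OTU20, OTU32, OTU37, OTU41, OTU44, OTU5

Tracing OTU20: it sits inside (OTU5,OTU20).
Tracing OTU41: it sits inside (OTU41,OTU44).
Tracing OTU44: it sits inside (OTU41,OTU44).
The smallest clade enclosing all 3 is ((OTU32,OTU37,(OTU41,OTU44)),((OTU5,OTU20),OTU1)); the answer is its 7 terminal taxa in alphabetical order.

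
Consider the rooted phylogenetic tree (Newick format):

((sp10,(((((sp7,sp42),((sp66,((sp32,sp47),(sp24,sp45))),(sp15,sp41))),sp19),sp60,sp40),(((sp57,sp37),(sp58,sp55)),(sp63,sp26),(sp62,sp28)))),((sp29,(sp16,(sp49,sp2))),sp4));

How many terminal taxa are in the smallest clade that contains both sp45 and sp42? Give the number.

9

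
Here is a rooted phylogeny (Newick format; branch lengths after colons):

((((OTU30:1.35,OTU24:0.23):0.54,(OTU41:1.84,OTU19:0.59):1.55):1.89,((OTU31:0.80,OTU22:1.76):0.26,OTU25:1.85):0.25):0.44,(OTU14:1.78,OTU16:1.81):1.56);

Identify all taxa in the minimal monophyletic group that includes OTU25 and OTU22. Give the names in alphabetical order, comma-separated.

OTU22, OTU25, OTU31

Tracing OTU25: it sits inside ((OTU31,OTU22),OTU25).
Tracing OTU22: it sits inside (OTU31,OTU22).
The smallest clade enclosing both is ((OTU31,OTU22),OTU25); the answer is its 3 terminal taxa in alphabetical order.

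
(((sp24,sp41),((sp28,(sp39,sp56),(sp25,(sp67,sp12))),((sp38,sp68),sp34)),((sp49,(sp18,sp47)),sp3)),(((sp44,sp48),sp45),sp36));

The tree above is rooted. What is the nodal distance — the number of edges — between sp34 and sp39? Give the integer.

5

The MRCA of sp34 and sp39 is the node subtending ((sp28,(sp39,sp56),(sp25,(sp67,sp12))),((sp38,sp68),sp34)).
From sp34 up to that node: 2 branches. From sp39 up to the same node: 3 branches. Total: 2 + 3 = 5.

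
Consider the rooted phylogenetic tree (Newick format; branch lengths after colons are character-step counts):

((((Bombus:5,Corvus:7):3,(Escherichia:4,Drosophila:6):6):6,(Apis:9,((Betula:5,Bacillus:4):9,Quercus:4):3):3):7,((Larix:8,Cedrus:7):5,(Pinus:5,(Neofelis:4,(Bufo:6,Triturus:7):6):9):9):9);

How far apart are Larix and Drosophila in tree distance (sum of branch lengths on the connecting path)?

47

The path runs Larix → … → MRCA → … → Drosophila; the MRCA is the root of the tree.
Branch lengths along that path: 8 + 5 + 9 + 7 + 6 + 6 + 6 = 47.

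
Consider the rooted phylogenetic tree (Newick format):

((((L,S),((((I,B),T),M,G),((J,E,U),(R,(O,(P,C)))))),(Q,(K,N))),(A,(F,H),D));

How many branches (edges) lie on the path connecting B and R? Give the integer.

The MRCA of B and R is the node subtending ((((I,B),T),M,G),((J,E,U),(R,(O,(P,C))))).
From B up to that node: 4 branches. From R up to the same node: 3 branches. Total: 4 + 3 = 7.

7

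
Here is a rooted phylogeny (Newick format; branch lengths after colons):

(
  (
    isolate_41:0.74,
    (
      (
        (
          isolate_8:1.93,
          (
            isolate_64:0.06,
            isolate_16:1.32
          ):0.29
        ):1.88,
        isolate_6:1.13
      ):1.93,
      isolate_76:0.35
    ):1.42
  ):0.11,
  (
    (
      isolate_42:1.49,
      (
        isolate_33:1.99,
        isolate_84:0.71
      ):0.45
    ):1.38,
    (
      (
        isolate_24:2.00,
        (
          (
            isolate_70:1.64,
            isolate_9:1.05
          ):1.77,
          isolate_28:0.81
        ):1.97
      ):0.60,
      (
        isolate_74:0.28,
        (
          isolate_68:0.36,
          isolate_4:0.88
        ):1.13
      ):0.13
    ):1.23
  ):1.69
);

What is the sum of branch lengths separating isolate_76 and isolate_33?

7.39

The path runs isolate_76 → … → MRCA → … → isolate_33; the MRCA is the root of the tree.
Branch lengths along that path: 0.35 + 1.42 + 0.11 + 1.69 + 1.38 + 0.45 + 1.99 = 7.39.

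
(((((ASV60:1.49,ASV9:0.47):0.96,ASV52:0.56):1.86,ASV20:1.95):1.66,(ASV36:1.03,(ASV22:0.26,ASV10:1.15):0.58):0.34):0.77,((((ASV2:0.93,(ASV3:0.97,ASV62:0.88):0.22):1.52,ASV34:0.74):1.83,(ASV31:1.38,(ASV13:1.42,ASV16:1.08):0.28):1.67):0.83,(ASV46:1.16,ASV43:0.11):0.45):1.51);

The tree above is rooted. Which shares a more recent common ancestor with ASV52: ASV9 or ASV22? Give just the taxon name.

ASV9

The MRCA of ASV52 and ASV9 subtends ((ASV60,ASV9),ASV52) (3 taxa).
The MRCA of ASV52 and ASV22 subtends ((((ASV60,ASV9),ASV52),ASV20),(ASV36,(ASV22,ASV10))) (7 taxa).
The first is nested inside the second, so ASV52 shares a more recent common ancestor with ASV9.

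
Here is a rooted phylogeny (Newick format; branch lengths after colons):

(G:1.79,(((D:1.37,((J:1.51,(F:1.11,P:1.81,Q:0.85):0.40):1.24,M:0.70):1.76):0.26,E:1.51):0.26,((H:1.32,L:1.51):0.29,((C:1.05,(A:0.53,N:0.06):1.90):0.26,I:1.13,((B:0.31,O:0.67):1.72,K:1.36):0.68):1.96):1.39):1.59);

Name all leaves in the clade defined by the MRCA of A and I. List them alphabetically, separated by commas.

A, B, C, I, K, N, O

Tracing A: it sits inside (A,N).
Tracing I: it sits inside ((C,(A,N)),I,((B,O),K)).
The smallest clade enclosing both is ((C,(A,N)),I,((B,O),K)); the answer is its 7 terminal taxa in alphabetical order.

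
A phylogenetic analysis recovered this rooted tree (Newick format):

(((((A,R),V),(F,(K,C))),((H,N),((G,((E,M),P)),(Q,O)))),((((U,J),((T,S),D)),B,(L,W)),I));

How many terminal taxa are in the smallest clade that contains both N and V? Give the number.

14

The MRCA of N and V is the node subtending ((((A,R),V),(F,(K,C))),((H,N),((G,((E,M),P)),(Q,O)))).
That clade contains 14 terminal taxa: A, C, E, F, G, H, K, M, N, O, P, Q, R, V.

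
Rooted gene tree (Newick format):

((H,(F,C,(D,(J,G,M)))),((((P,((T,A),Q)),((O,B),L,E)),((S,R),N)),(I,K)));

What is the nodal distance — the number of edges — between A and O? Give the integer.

The MRCA of A and O is the node subtending ((P,((T,A),Q)),((O,B),L,E)).
From A up to that node: 4 branches. From O up to the same node: 3 branches. Total: 4 + 3 = 7.

7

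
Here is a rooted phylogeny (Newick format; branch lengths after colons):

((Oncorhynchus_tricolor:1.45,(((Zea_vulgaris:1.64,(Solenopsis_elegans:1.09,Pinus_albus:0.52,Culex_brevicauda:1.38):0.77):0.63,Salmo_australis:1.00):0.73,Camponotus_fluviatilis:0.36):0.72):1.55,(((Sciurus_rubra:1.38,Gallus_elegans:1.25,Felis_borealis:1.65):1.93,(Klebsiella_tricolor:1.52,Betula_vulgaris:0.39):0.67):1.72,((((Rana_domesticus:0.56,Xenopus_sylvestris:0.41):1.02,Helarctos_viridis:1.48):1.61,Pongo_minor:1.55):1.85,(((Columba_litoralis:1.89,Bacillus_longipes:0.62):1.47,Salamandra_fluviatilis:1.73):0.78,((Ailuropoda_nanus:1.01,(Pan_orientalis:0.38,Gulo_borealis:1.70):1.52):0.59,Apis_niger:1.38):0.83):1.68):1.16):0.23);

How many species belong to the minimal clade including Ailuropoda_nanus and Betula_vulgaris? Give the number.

The MRCA of Ailuropoda_nanus and Betula_vulgaris is the node subtending (((Sciurus_rubra,Gallus_elegans,Felis_borealis),(Klebsiella_tricolor,Betula_vulgaris)),((((Rana_domesticus,Xenopus_sylvestris),Helarctos_viridis),Pongo_minor),(((Columba_litoralis,Bacillus_longipes),Salamandra_fluviatilis),((Ailuropoda_nanus,(Pan_orientalis,Gulo_borealis)),Apis_niger)))).
That clade contains 16 terminal taxa: Ailuropoda_nanus, Apis_niger, Bacillus_longipes, Betula_vulgaris, Columba_litoralis, Felis_borealis, Gallus_elegans, Gulo_borealis, Helarctos_viridis, Klebsiella_tricolor, Pan_orientalis, Pongo_minor, Rana_domesticus, Salamandra_fluviatilis, Sciurus_rubra, Xenopus_sylvestris.

16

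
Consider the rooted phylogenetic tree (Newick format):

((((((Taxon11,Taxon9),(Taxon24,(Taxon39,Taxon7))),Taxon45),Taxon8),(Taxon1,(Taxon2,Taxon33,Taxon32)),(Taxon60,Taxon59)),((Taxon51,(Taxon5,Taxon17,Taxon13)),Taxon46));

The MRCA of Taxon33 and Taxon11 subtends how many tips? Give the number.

13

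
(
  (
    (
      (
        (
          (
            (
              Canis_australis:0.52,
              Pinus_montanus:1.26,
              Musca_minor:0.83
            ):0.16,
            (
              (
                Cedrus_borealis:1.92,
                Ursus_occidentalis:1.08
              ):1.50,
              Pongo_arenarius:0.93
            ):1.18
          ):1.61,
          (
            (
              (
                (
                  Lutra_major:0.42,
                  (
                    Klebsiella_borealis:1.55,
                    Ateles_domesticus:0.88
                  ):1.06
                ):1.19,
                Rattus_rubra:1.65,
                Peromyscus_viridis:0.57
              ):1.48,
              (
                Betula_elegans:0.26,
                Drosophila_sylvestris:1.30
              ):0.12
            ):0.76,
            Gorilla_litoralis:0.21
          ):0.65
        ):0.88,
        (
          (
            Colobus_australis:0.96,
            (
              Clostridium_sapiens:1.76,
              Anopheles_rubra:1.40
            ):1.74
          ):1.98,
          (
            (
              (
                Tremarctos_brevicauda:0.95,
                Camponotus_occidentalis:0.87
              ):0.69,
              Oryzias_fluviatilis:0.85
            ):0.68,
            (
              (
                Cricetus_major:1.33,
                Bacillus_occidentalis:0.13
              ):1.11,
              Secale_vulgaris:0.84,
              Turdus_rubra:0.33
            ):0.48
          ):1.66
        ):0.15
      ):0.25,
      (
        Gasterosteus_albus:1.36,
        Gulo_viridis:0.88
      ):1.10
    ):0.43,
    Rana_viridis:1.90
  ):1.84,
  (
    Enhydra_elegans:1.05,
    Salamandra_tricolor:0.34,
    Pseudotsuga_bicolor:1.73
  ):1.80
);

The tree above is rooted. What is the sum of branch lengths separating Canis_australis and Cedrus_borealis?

5.28

The path runs Canis_australis → … → MRCA → … → Cedrus_borealis; the MRCA is the node subtending ((Canis_australis,Pinus_montanus,Musca_minor),((Cedrus_borealis,Ursus_occidentalis),Pongo_arenarius)).
Branch lengths along that path: 0.52 + 0.16 + 1.18 + 1.50 + 1.92 = 5.28.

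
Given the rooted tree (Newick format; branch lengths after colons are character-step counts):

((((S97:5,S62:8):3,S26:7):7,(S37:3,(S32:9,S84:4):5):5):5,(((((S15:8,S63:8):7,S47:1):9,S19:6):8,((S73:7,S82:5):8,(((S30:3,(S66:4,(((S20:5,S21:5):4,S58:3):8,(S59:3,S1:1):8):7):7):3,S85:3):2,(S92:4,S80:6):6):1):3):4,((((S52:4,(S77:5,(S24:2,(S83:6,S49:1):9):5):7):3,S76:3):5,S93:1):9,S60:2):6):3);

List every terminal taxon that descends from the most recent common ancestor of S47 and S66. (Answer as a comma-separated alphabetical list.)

S1, S15, S19, S20, S21, S30, S47, S58, S59, S63, S66, S73, S80, S82, S85, S92

Tracing S47: it sits inside ((S15,S63),S47).
Tracing S66: it sits inside (S66,(((S20,S21),S58),(S59,S1))).
The smallest clade enclosing both is ((((S15,S63),S47),S19),((S73,S82),(((S30,(S66,(((S20,S21),S58),(S59,S1)))),S85),(S92,S80)))); the answer is its 16 terminal taxa in alphabetical order.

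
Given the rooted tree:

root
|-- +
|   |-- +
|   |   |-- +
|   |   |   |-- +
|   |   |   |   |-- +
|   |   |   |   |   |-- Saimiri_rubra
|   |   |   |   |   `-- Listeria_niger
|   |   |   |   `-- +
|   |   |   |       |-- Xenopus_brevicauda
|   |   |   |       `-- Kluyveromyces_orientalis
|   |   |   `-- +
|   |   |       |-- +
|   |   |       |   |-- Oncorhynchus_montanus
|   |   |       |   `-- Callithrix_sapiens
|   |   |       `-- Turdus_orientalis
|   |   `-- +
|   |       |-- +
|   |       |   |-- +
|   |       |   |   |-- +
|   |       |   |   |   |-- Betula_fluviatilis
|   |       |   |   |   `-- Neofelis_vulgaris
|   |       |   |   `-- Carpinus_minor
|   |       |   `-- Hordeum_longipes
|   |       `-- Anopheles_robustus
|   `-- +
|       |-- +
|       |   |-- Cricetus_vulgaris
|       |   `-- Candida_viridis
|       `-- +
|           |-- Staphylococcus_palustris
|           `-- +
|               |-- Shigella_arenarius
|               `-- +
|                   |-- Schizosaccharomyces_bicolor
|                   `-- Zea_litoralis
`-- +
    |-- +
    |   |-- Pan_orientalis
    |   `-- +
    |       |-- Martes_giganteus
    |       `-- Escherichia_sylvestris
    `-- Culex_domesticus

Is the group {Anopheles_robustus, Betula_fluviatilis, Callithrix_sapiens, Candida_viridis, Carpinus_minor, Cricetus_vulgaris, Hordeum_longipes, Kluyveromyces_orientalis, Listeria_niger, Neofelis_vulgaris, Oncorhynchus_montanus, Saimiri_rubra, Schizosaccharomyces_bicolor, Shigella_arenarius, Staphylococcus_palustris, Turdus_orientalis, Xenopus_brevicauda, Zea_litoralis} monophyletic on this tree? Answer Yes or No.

The most recent common ancestor of these taxa subtends (((((Saimiri_rubra,Listeria_niger),(Xenopus_brevicauda,Kluyveromyces_orientalis)),((Oncorhynchus_montanus,Callithrix_sapiens),Turdus_orientalis)),((((Betula_fluviatilis,Neofelis_vulgaris),Carpinus_minor),Hordeum_longipes),Anopheles_robustus)),((Cricetus_vulgaris,Candida_viridis),(Staphylococcus_palustris,(Shigella_arenarius,(Schizosaccharomyces_bicolor,Zea_litoralis))))).
That clade has exactly 18 tips — every listed taxon and nothing else — so the group is monophyletic.

Yes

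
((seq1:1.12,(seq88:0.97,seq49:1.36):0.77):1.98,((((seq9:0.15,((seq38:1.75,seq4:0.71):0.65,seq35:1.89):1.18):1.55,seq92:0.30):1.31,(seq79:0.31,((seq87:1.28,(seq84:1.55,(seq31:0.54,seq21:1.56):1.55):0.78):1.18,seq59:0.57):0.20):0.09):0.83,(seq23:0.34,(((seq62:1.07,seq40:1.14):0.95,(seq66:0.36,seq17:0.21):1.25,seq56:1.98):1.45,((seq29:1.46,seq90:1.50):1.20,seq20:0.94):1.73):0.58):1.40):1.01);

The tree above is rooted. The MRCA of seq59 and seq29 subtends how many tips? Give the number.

20

The MRCA of seq59 and seq29 is the node subtending ((((seq9,((seq38,seq4),seq35)),seq92),(seq79,((seq87,(seq84,(seq31,seq21))),seq59))),(seq23,(((seq62,seq40),(seq66,seq17),seq56),((seq29,seq90),seq20)))).
That clade contains 20 terminal taxa: seq17, seq20, seq21, seq23, seq29, seq31, seq35, seq38, seq4, seq40, seq56, seq59, seq62, seq66, seq79, seq84, seq87, seq9, seq90, seq92.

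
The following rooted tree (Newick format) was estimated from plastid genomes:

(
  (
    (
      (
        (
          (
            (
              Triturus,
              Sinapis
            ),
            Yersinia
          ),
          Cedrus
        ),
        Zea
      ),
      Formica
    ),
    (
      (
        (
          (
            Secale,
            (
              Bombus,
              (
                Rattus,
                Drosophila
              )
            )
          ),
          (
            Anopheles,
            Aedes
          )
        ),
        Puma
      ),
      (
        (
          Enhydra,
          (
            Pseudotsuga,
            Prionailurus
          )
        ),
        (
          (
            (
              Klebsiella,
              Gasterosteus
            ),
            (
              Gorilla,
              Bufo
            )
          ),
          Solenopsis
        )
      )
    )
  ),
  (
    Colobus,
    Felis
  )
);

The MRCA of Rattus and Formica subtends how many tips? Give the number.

The MRCA of Rattus and Formica is the node subtending ((((((Triturus,Sinapis),Yersinia),Cedrus),Zea),Formica),((((Secale,(Bombus,(Rattus,Drosophila))),(Anopheles,Aedes)),Puma),((Enhydra,(Pseudotsuga,Prionailurus)),(((Klebsiella,Gasterosteus),(Gorilla,Bufo)),Solenopsis)))).
That clade contains 21 terminal taxa: Aedes, Anopheles, Bombus, Bufo, Cedrus, Drosophila, Enhydra, Formica, Gasterosteus, Gorilla, Klebsiella, Prionailurus, Pseudotsuga, Puma, Rattus, Secale, Sinapis, Solenopsis, Triturus, Yersinia, Zea.

21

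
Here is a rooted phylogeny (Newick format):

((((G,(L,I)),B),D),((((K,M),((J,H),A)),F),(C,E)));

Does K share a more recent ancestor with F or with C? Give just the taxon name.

F

The MRCA of K and F subtends (((K,M),((J,H),A)),F) (6 taxa).
The MRCA of K and C subtends ((((K,M),((J,H),A)),F),(C,E)) (8 taxa).
The first is nested inside the second, so K shares a more recent common ancestor with F.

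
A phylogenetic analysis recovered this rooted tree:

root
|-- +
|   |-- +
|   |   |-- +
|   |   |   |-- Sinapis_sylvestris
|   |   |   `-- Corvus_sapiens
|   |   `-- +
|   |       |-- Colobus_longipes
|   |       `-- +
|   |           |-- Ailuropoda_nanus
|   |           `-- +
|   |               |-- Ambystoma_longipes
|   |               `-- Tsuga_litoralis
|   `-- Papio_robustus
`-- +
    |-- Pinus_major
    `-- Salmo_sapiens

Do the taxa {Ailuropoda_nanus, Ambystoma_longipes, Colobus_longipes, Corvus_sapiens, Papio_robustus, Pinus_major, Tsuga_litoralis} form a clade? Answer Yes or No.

No

The MRCA of the listed taxa is the root, so the smallest clade containing them is the whole tree.
That clade also contains Salmo_sapiens, Sinapis_sylvestris, which are not in the proposed group, so the group is not monophyletic.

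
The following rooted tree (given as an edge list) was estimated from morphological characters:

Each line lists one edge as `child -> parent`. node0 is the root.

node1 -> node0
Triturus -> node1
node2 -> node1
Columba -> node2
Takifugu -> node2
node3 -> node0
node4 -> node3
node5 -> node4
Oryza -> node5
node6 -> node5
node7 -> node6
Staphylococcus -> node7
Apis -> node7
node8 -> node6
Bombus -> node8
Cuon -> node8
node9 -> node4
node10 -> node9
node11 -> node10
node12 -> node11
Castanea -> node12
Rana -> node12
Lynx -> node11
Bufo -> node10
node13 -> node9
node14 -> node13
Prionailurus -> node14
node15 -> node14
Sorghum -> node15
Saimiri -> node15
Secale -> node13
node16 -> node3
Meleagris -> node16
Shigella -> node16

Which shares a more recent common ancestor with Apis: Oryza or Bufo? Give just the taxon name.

Oryza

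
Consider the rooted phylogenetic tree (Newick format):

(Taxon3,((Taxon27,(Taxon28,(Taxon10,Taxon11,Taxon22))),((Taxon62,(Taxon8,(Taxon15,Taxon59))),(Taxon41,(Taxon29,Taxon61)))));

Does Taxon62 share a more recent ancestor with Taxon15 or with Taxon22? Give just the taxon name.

Taxon15

The MRCA of Taxon62 and Taxon15 subtends (Taxon62,(Taxon8,(Taxon15,Taxon59))) (4 taxa).
The MRCA of Taxon62 and Taxon22 subtends ((Taxon27,(Taxon28,(Taxon10,Taxon11,Taxon22))),((Taxon62,(Taxon8,(Taxon15,Taxon59))),(Taxon41,(Taxon29,Taxon61)))) (12 taxa).
The first is nested inside the second, so Taxon62 shares a more recent common ancestor with Taxon15.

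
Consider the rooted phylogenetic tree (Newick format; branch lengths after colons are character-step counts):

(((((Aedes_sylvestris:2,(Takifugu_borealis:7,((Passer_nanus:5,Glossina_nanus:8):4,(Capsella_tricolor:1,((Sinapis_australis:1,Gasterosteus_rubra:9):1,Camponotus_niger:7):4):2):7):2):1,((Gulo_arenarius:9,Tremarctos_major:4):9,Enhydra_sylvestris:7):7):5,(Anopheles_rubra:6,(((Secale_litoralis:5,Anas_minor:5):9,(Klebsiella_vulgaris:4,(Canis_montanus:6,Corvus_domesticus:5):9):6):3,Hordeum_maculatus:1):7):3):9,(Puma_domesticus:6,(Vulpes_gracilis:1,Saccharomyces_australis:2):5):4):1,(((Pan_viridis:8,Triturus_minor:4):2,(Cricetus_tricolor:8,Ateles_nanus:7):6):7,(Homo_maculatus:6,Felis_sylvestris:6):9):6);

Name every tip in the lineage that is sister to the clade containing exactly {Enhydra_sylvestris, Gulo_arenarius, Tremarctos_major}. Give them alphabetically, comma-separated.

The clade containing exactly {Enhydra_sylvestris, Gulo_arenarius, Tremarctos_major} attaches to the tree at the node subtending ((Aedes_sylvestris,(Takifugu_borealis,((Passer_nanus,Glossina_nanus),(Capsella_tricolor,((Sinapis_australis,Gasterosteus_rubra),Camponotus_niger))))),((Gulo_arenarius,Tremarctos_major),Enhydra_sylvestris)).
The other lineage descending from that same node — the sister group — is (Aedes_sylvestris,(Takifugu_borealis,((Passer_nanus,Glossina_nanus),(Capsella_tricolor,((Sinapis_australis,Gasterosteus_rubra),Camponotus_niger))))); its 8 tips in alphabetical order are the answer.

Aedes_sylvestris, Camponotus_niger, Capsella_tricolor, Gasterosteus_rubra, Glossina_nanus, Passer_nanus, Sinapis_australis, Takifugu_borealis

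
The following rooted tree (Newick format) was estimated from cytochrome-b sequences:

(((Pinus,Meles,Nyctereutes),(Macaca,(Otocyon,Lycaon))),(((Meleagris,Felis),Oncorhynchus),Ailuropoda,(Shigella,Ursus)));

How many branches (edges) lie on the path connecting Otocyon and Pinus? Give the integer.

5

The MRCA of Otocyon and Pinus is the node subtending ((Pinus,Meles,Nyctereutes),(Macaca,(Otocyon,Lycaon))).
From Otocyon up to that node: 3 branches. From Pinus up to the same node: 2 branches. Total: 3 + 2 = 5.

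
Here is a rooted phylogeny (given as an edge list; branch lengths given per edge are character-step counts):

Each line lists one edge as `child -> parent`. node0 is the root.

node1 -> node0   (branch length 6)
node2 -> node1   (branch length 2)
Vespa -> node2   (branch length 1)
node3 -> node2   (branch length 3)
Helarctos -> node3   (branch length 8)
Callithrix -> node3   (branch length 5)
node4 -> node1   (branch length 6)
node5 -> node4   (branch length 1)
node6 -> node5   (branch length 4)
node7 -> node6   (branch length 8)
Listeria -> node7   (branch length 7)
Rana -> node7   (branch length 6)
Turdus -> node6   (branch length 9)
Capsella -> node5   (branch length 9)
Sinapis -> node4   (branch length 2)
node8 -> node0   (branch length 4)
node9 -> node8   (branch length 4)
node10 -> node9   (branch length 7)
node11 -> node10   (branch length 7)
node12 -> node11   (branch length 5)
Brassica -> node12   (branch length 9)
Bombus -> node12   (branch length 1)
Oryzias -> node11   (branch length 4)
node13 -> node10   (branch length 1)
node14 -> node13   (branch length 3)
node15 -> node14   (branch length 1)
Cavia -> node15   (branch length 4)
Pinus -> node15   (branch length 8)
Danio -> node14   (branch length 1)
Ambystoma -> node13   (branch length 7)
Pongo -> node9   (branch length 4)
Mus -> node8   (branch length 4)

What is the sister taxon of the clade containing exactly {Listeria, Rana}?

Turdus

The clade containing exactly {Listeria, Rana} attaches to the tree at the node subtending ((Listeria,Rana),Turdus).
The other lineage descending from that same node — the sister group — is the single tip Turdus.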